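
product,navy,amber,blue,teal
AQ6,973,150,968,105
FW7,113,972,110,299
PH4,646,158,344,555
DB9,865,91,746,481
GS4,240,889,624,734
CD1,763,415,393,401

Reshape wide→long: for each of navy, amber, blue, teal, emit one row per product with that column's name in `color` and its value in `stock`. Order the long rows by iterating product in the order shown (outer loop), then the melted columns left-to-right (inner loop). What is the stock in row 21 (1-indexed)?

24 rows total (6 × 4). Row 21: index ⌊(21-1)/4⌋ = 5 into product → CD1; (21-1) mod 4 = 0 into the melted columns → navy.
So row 21 is (CD1, navy, 763); stock = 763.

763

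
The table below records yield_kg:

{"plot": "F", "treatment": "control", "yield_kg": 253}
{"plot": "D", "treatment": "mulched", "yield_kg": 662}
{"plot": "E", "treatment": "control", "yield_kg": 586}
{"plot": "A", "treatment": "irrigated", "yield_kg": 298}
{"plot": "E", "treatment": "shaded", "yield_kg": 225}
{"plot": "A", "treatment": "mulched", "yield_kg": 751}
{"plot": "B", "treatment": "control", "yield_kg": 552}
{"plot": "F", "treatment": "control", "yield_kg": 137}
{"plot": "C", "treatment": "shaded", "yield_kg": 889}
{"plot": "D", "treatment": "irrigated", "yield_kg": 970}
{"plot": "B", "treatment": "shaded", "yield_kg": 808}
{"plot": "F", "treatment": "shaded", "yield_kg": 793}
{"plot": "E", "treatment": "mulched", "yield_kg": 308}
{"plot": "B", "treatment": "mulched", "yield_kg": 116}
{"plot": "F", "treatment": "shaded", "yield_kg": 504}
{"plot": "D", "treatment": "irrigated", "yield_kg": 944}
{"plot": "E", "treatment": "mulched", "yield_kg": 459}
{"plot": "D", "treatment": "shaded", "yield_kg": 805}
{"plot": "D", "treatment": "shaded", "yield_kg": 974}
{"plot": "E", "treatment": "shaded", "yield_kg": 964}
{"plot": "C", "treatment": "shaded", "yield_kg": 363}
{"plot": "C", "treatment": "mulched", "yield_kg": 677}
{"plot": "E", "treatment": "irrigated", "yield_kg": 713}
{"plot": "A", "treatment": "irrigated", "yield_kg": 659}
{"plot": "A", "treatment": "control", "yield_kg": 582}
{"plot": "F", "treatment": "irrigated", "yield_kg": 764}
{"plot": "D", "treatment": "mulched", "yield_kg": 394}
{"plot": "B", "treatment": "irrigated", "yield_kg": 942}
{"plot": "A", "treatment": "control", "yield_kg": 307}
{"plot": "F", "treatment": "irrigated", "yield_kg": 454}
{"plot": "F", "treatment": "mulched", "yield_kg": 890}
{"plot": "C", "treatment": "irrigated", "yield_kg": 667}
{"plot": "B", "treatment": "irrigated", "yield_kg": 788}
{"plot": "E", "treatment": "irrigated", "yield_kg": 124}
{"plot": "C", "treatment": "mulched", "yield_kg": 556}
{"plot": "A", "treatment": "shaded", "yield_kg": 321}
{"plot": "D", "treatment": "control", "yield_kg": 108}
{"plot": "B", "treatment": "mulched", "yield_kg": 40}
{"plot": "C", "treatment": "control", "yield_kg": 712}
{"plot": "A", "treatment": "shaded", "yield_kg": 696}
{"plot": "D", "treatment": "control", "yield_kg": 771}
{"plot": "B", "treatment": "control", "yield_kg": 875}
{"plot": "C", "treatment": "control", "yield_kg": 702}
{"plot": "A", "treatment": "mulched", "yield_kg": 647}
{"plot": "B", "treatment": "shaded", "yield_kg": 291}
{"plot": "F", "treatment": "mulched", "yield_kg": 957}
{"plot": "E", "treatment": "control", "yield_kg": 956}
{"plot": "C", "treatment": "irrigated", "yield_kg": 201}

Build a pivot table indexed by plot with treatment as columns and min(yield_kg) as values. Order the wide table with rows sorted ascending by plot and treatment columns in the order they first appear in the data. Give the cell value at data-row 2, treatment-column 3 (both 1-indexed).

788

With rows sorted ascending by plot, row 2 is plot=B. treatment columns in first-appearance order: control, mulched, irrigated, shaded; column 3 is irrigated.
Long rows with plot=B, treatment=irrigated: min(942, 788) = 788.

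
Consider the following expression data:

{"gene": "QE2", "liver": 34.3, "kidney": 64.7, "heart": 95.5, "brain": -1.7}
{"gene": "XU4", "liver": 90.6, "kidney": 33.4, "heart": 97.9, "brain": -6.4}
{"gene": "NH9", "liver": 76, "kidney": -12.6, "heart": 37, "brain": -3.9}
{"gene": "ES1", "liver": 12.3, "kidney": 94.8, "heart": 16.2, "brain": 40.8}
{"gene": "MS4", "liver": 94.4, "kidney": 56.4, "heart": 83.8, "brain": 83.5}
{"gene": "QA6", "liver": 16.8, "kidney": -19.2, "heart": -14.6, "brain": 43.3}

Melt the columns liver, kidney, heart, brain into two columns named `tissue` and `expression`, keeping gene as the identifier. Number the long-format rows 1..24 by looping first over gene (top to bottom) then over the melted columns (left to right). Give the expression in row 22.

24 rows total (6 × 4). Row 22: index ⌊(22-1)/4⌋ = 5 into gene → QA6; (22-1) mod 4 = 1 into the melted columns → kidney.
So row 22 is (QA6, kidney, -19.2); expression = -19.2.

-19.2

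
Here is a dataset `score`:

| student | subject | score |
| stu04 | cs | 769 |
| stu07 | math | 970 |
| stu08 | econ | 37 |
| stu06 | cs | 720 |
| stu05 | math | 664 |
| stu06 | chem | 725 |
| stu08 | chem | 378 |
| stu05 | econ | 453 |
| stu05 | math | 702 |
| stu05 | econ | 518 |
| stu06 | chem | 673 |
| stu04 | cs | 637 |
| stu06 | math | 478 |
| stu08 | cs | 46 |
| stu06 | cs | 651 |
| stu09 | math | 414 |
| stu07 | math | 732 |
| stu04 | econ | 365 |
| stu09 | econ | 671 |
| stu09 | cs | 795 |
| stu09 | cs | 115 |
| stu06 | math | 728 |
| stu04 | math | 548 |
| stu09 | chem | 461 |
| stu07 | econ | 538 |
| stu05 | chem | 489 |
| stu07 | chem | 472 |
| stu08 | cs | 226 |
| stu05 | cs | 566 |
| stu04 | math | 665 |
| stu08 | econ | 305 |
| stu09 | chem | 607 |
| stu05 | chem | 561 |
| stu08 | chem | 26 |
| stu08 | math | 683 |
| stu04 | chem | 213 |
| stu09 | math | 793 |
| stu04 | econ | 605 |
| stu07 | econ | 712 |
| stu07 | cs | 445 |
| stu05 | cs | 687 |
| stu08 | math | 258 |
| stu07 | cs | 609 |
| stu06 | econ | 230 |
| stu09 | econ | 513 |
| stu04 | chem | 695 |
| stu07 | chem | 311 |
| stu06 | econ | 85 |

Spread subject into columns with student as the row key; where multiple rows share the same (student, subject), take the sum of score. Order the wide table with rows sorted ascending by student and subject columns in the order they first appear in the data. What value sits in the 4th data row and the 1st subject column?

With rows sorted ascending by student, row 4 is student=stu07. subject columns in first-appearance order: cs, math, econ, chem; column 1 is cs.
Long rows with student=stu07, subject=cs: 445 + 609 = 1054.

1054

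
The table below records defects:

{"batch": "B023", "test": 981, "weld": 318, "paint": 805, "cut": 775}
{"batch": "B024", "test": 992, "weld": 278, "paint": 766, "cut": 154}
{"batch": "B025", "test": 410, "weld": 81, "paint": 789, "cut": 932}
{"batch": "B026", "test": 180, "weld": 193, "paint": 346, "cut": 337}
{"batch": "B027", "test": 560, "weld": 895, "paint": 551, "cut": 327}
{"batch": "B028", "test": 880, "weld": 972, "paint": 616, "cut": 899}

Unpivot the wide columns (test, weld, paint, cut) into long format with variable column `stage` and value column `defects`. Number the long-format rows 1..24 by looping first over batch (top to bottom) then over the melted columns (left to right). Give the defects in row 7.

766

24 rows total (6 × 4). Row 7: index ⌊(7-1)/4⌋ = 1 into batch → B024; (7-1) mod 4 = 2 into the melted columns → paint.
So row 7 is (B024, paint, 766); defects = 766.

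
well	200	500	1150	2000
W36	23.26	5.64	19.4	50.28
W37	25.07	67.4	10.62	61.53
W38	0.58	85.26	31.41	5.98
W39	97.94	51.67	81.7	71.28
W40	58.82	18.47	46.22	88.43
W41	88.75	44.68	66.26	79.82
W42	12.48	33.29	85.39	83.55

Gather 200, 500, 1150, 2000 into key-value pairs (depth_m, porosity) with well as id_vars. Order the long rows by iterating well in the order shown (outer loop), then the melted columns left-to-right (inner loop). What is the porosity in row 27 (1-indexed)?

85.39

28 rows total (7 × 4). Row 27: index ⌊(27-1)/4⌋ = 6 into well → W42; (27-1) mod 4 = 2 into the melted columns → 1150.
So row 27 is (W42, 1150, 85.39); porosity = 85.39.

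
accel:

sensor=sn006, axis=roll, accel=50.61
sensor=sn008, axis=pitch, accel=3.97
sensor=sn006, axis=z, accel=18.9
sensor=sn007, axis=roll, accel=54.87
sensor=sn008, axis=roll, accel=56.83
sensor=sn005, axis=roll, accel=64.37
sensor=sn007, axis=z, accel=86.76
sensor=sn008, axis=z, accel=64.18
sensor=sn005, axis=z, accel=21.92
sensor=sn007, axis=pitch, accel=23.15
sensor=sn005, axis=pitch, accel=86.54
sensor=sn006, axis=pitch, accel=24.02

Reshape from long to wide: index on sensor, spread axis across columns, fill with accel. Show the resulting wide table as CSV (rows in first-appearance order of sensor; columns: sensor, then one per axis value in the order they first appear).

Columns: sensor plus the 3 distinct axis values (roll, pitch, z).
For example, row sn006 column roll takes accel=50.61 from the long row (sn006, roll).

sensor,roll,pitch,z
sn006,50.61,24.02,18.9
sn008,56.83,3.97,64.18
sn007,54.87,23.15,86.76
sn005,64.37,86.54,21.92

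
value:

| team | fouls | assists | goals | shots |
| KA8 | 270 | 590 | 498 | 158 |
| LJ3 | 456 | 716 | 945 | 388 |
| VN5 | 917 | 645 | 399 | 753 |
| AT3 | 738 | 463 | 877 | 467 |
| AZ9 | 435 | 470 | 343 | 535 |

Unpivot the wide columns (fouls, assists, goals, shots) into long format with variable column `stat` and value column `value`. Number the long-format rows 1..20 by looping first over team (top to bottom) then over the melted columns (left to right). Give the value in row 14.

463

20 rows total (5 × 4). Row 14: index ⌊(14-1)/4⌋ = 3 into team → AT3; (14-1) mod 4 = 1 into the melted columns → assists.
So row 14 is (AT3, assists, 463); value = 463.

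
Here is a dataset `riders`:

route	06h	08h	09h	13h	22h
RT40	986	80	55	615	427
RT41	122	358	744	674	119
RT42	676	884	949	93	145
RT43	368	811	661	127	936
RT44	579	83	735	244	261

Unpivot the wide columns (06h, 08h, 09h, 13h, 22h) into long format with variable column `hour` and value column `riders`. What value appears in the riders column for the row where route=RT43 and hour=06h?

368

Unpivoting turns each (route, wide-column) pair into one long row.
The wide cell at row RT43, column 06h holds 368, so the long row (RT43, 06h) has riders=368.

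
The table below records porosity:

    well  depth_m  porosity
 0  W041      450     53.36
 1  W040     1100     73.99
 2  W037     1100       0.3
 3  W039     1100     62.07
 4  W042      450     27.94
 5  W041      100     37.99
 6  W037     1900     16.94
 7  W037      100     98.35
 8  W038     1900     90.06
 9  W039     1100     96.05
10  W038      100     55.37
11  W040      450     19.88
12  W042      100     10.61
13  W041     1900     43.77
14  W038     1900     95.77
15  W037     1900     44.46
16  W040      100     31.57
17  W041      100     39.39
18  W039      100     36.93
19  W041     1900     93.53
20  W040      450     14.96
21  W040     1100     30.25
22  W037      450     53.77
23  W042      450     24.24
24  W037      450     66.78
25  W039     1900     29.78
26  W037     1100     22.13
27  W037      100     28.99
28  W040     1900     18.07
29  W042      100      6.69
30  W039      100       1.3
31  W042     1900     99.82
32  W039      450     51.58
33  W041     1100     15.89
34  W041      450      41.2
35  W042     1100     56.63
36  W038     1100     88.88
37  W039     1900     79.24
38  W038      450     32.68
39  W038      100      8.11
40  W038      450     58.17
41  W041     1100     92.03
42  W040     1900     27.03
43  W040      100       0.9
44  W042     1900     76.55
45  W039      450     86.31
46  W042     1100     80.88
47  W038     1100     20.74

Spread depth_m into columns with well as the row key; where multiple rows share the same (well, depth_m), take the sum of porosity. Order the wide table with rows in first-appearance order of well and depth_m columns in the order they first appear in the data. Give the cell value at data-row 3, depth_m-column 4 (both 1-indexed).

61.40

With rows in first-appearance order of well, row 3 is well=W037. depth_m columns in first-appearance order: 450, 1100, 100, 1900; column 4 is 1900.
Long rows with well=W037, depth_m=1900: 16.94 + 44.46 = 61.40.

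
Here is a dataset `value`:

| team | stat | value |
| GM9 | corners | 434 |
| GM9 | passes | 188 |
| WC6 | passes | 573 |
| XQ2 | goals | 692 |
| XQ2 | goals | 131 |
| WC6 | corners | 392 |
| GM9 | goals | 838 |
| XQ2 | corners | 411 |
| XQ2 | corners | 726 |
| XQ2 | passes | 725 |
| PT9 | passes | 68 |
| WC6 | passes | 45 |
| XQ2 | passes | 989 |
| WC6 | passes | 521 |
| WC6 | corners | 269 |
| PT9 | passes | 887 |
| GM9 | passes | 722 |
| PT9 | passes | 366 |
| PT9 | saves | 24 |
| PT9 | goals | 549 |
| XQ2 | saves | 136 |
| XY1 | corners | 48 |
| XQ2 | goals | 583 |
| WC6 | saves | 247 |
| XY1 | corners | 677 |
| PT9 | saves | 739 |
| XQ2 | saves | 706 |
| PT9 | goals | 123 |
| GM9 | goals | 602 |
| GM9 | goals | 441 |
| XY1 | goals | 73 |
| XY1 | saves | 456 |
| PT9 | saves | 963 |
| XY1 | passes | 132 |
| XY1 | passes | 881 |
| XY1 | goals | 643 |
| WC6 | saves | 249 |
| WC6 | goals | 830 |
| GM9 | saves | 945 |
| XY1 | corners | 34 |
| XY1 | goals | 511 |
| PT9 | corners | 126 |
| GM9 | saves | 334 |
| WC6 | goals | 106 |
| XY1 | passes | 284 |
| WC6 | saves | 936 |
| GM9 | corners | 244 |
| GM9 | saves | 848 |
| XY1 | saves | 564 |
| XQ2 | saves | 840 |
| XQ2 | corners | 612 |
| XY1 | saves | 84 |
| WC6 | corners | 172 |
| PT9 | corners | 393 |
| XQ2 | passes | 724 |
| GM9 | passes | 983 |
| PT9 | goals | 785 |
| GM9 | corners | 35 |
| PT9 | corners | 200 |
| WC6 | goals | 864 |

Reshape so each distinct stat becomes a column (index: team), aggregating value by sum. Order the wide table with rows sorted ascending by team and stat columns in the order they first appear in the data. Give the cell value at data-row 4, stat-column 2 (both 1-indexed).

2438

With rows sorted ascending by team, row 4 is team=XQ2. stat columns in first-appearance order: corners, passes, goals, saves; column 2 is passes.
Long rows with team=XQ2, stat=passes: 725 + 989 + 724 = 2438.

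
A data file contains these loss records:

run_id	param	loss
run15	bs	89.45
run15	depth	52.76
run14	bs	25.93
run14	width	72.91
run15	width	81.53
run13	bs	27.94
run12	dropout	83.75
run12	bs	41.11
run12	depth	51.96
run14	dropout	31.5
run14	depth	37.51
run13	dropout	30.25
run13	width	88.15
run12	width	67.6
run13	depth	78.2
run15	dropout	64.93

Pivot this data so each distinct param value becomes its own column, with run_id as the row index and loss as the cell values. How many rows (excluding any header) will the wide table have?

4 distinct run_id values → 4 rows.

4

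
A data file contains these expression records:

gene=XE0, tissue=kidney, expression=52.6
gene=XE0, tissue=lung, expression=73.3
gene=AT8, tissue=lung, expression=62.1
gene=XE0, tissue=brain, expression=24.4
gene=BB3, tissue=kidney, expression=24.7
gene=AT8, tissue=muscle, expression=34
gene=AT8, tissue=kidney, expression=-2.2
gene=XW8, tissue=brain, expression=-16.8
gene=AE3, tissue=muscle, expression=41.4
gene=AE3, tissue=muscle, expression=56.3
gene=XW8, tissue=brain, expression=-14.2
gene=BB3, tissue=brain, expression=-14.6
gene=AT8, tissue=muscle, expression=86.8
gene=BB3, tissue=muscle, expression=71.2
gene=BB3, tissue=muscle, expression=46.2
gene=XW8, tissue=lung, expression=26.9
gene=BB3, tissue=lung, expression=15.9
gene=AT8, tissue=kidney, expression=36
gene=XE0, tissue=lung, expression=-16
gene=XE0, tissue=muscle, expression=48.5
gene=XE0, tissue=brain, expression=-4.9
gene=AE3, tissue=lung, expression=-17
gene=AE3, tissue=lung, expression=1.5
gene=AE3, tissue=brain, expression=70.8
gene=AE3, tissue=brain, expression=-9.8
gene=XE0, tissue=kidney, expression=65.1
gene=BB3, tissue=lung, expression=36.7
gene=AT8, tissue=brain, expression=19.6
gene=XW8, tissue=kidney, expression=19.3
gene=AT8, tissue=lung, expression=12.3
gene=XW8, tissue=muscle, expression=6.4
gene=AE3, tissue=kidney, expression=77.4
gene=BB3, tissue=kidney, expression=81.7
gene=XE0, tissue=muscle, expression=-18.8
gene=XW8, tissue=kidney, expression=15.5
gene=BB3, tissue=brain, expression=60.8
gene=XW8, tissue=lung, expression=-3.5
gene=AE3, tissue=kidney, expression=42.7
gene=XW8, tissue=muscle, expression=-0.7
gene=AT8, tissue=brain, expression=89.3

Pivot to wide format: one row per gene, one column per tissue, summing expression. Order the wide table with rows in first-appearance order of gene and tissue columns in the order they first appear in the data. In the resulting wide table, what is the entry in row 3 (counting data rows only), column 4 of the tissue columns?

With rows in first-appearance order of gene, row 3 is gene=BB3. tissue columns in first-appearance order: kidney, lung, brain, muscle; column 4 is muscle.
Long rows with gene=BB3, tissue=muscle: 71.2 + 46.2 = 117.4.

117.4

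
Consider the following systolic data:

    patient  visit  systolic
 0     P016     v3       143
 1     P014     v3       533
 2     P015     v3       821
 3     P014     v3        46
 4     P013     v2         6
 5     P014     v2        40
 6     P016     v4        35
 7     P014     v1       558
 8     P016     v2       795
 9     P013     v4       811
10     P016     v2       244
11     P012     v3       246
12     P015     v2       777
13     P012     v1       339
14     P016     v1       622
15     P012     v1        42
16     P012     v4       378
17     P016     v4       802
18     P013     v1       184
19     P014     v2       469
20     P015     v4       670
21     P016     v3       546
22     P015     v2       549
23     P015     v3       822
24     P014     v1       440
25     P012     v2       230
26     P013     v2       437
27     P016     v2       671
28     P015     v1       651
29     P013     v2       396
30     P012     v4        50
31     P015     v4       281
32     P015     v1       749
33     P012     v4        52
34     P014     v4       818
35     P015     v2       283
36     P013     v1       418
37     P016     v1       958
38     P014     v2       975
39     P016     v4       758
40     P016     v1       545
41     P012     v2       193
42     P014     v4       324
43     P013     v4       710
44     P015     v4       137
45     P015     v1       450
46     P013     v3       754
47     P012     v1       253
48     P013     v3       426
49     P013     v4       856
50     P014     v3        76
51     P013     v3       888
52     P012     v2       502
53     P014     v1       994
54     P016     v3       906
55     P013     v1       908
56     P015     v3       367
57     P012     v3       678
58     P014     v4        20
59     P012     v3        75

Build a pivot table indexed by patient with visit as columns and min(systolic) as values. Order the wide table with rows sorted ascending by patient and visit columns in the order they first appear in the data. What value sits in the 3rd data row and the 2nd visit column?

With rows sorted ascending by patient, row 3 is patient=P014. visit columns in first-appearance order: v3, v2, v4, v1; column 2 is v2.
Long rows with patient=P014, visit=v2: min(40, 469, 975) = 40.

40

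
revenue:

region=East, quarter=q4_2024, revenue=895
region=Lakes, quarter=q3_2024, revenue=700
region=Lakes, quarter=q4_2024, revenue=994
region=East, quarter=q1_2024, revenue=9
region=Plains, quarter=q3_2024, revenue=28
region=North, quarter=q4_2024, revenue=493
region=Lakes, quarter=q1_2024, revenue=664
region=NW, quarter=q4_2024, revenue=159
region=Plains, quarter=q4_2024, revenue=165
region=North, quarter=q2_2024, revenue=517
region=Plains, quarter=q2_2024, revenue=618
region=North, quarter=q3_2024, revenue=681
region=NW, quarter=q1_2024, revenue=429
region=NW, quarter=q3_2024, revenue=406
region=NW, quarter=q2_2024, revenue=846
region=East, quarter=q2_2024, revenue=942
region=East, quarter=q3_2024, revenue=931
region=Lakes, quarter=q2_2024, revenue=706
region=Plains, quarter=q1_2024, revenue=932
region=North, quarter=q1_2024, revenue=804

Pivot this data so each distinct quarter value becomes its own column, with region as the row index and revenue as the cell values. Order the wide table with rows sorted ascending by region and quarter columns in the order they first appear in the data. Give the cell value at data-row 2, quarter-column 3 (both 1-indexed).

With rows sorted ascending by region, row 2 is region=Lakes. quarter columns in first-appearance order: q4_2024, q3_2024, q1_2024, q2_2024; column 3 is q1_2024.
Long rows with region=Lakes, quarter=q1_2024: revenue = 664.

664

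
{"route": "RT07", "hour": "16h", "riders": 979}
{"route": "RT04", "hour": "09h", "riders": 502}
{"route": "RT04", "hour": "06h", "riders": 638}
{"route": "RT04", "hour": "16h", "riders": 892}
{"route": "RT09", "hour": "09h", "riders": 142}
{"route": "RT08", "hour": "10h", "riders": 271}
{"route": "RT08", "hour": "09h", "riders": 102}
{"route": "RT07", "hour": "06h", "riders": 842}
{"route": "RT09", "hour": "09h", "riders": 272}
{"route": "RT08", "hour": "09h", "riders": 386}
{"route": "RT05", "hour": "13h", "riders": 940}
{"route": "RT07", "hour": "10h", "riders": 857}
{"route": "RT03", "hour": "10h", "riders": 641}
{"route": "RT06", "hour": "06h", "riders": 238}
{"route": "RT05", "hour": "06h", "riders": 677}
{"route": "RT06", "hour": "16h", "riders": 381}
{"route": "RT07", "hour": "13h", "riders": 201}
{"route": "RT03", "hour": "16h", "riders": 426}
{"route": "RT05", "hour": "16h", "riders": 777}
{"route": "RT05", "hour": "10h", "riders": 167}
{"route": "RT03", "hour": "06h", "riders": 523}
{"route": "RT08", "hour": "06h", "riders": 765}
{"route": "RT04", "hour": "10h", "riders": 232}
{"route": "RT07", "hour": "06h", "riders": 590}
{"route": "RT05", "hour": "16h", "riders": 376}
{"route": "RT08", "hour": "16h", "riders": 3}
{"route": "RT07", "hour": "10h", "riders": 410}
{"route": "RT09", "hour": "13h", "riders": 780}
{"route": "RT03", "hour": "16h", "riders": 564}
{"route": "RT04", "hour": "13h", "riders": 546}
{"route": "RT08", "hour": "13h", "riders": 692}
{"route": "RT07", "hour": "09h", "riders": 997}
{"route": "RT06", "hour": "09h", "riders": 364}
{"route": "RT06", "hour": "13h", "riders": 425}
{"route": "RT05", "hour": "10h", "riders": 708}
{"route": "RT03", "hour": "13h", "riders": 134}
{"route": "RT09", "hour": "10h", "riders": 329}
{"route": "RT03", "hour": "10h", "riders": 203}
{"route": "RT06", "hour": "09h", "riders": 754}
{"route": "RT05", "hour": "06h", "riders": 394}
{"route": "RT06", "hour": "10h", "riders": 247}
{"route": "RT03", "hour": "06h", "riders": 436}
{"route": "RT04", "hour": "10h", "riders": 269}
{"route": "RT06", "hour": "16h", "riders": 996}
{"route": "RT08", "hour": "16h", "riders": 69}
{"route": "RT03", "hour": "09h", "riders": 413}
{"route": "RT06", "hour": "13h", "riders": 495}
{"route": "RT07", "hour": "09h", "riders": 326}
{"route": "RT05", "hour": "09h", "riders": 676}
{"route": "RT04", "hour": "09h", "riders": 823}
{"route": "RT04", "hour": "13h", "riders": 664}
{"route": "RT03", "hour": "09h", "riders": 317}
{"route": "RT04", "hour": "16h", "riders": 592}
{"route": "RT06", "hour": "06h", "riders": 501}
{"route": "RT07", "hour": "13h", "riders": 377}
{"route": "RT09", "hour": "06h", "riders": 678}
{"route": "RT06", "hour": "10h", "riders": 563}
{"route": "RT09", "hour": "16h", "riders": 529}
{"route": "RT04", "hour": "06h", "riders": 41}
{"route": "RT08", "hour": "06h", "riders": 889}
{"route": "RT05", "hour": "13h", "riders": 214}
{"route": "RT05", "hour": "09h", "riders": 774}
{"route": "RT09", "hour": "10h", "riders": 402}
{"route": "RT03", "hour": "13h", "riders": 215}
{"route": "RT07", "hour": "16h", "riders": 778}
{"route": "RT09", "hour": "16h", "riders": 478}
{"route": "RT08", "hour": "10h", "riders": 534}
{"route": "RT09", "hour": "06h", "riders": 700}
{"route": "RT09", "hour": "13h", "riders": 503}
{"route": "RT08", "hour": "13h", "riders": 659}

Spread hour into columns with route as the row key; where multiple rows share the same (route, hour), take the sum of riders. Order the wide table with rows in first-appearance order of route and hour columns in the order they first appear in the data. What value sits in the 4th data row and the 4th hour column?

With rows in first-appearance order of route, row 4 is route=RT08. hour columns in first-appearance order: 16h, 09h, 06h, 10h, 13h; column 4 is 10h.
Long rows with route=RT08, hour=10h: 271 + 534 = 805.

805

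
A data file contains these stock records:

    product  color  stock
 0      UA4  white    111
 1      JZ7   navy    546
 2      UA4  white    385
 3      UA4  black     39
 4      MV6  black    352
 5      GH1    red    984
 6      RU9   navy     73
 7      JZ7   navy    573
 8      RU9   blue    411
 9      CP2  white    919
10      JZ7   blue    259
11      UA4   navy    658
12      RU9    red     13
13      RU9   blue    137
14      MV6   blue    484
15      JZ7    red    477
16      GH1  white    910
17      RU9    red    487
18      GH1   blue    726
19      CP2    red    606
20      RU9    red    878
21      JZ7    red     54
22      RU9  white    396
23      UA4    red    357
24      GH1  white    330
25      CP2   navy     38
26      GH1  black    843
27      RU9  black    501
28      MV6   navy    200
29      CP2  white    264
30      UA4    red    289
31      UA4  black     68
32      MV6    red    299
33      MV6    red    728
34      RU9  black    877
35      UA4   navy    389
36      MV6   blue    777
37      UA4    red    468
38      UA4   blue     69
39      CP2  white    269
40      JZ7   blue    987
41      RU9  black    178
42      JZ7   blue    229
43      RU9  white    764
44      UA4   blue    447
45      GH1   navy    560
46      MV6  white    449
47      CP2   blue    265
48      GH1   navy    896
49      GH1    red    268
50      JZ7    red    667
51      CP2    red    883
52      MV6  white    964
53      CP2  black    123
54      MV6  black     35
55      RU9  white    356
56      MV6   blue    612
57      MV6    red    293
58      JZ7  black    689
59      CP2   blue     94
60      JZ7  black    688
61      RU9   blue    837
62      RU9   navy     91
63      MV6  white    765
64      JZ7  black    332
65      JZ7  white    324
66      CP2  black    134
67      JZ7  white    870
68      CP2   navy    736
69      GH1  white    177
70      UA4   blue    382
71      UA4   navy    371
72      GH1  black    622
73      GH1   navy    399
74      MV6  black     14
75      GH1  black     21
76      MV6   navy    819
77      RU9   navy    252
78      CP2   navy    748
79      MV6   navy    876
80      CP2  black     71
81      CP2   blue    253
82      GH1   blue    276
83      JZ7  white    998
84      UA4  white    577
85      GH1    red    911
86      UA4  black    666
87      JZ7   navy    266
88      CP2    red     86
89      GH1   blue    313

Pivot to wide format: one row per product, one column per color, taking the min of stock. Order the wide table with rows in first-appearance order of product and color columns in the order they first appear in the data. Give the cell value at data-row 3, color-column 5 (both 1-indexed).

With rows in first-appearance order of product, row 3 is product=MV6. color columns in first-appearance order: white, navy, black, red, blue; column 5 is blue.
Long rows with product=MV6, color=blue: min(484, 777, 612) = 484.

484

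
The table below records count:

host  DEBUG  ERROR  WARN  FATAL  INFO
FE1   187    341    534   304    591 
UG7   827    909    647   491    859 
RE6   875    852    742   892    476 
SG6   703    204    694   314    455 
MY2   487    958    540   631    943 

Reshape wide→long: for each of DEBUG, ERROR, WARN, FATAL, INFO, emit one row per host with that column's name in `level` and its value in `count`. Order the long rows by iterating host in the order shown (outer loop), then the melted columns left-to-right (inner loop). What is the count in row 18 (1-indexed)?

694

25 rows total (5 × 5). Row 18: index ⌊(18-1)/5⌋ = 3 into host → SG6; (18-1) mod 5 = 2 into the melted columns → WARN.
So row 18 is (SG6, WARN, 694); count = 694.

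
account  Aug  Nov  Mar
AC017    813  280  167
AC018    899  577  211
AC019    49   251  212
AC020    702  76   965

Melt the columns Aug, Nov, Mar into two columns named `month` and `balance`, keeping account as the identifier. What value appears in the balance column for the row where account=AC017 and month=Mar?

Unpivoting turns each (account, wide-column) pair into one long row.
The wide cell at row AC017, column Mar holds 167, so the long row (AC017, Mar) has balance=167.

167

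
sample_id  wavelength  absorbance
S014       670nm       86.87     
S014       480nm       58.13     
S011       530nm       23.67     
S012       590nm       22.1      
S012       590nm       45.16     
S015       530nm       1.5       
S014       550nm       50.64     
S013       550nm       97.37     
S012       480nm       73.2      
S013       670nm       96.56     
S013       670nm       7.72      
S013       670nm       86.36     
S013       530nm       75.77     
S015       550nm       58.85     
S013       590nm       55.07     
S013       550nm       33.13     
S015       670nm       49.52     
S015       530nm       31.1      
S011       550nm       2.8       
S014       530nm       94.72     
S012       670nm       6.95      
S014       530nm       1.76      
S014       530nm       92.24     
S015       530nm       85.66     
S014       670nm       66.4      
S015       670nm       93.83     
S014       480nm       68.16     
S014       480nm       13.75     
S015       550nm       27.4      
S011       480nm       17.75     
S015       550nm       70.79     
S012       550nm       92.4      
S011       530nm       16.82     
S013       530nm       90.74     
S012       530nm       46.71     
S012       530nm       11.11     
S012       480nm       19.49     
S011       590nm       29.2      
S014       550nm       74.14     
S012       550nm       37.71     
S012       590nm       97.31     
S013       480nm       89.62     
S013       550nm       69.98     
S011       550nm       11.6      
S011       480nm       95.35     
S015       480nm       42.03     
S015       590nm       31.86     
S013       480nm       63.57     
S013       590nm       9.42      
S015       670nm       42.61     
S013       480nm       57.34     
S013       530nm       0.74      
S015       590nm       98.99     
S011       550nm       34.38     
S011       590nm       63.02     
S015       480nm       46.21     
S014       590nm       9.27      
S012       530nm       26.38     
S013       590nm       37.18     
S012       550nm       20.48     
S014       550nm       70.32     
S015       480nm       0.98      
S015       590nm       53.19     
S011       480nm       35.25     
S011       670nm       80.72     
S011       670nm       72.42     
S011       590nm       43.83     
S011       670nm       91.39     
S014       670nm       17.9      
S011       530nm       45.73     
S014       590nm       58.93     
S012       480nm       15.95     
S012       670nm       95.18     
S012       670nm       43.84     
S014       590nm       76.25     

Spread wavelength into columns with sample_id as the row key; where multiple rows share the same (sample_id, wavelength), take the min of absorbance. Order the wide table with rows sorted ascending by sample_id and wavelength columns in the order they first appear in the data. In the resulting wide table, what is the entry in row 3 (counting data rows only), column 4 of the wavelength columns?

With rows sorted ascending by sample_id, row 3 is sample_id=S013. wavelength columns in first-appearance order: 670nm, 480nm, 530nm, 590nm, 550nm; column 4 is 590nm.
Long rows with sample_id=S013, wavelength=590nm: min(55.07, 9.42, 37.18) = 9.42.

9.42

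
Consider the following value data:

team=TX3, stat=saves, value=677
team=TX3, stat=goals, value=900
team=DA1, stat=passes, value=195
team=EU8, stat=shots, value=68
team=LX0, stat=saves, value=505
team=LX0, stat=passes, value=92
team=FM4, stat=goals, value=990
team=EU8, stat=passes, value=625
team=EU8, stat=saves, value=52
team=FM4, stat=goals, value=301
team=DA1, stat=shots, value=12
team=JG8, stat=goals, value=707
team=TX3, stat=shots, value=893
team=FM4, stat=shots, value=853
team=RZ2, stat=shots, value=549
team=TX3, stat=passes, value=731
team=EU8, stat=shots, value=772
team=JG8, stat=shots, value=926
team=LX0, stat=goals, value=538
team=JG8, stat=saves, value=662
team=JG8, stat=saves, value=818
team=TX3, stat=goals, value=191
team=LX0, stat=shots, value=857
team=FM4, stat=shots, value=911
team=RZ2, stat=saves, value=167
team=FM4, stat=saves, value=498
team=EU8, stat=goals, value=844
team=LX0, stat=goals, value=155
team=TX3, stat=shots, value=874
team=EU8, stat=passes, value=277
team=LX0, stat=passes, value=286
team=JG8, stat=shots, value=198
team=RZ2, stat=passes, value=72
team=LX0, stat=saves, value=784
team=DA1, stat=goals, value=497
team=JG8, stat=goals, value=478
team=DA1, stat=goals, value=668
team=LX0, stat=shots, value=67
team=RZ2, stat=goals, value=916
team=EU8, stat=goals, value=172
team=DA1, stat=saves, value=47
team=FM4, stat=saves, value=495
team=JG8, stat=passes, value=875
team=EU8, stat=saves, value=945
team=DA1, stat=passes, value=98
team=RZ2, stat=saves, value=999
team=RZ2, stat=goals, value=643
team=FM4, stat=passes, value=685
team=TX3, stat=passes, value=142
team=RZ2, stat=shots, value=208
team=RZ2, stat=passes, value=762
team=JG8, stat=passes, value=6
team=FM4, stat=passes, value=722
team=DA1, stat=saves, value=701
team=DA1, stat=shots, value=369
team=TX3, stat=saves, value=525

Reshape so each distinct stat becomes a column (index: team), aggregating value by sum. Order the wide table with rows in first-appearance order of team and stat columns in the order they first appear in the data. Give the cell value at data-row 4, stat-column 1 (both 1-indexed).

With rows in first-appearance order of team, row 4 is team=LX0. stat columns in first-appearance order: saves, goals, passes, shots; column 1 is saves.
Long rows with team=LX0, stat=saves: 505 + 784 = 1289.

1289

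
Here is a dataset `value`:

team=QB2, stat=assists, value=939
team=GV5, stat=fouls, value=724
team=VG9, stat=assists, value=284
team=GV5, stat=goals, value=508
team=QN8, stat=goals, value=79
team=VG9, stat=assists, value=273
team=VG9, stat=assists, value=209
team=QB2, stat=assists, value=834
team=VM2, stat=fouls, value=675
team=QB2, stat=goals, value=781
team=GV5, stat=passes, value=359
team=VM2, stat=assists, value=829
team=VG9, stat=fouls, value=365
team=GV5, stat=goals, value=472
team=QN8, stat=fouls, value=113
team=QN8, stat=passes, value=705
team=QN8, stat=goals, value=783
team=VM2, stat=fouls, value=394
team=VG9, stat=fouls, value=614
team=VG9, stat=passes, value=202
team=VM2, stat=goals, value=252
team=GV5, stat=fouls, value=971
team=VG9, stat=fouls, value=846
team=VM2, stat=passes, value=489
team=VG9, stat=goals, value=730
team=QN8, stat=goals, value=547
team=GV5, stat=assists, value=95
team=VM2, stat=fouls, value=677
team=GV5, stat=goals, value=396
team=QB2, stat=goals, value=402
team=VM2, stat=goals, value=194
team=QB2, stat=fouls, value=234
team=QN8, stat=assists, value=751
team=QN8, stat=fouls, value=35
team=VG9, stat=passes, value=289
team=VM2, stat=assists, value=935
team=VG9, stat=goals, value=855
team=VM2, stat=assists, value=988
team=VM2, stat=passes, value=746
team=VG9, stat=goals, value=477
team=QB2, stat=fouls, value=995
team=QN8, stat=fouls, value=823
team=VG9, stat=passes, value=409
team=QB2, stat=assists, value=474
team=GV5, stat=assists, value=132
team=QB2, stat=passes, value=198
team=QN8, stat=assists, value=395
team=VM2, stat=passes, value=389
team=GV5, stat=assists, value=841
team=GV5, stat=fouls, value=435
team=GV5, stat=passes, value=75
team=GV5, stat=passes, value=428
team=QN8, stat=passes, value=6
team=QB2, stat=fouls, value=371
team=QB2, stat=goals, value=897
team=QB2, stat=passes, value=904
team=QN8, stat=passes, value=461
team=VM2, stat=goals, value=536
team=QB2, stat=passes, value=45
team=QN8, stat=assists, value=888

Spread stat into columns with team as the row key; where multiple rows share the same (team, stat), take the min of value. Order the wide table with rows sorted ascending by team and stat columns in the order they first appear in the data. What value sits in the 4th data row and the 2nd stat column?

365

With rows sorted ascending by team, row 4 is team=VG9. stat columns in first-appearance order: assists, fouls, goals, passes; column 2 is fouls.
Long rows with team=VG9, stat=fouls: min(365, 614, 846) = 365.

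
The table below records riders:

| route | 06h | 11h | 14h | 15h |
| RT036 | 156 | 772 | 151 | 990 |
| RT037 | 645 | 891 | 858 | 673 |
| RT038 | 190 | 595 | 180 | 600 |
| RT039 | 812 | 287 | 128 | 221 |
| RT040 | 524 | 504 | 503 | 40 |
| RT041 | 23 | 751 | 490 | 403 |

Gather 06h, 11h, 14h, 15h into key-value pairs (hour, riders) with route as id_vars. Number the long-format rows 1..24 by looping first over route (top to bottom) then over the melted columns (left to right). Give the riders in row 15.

128

24 rows total (6 × 4). Row 15: index ⌊(15-1)/4⌋ = 3 into route → RT039; (15-1) mod 4 = 2 into the melted columns → 14h.
So row 15 is (RT039, 14h, 128); riders = 128.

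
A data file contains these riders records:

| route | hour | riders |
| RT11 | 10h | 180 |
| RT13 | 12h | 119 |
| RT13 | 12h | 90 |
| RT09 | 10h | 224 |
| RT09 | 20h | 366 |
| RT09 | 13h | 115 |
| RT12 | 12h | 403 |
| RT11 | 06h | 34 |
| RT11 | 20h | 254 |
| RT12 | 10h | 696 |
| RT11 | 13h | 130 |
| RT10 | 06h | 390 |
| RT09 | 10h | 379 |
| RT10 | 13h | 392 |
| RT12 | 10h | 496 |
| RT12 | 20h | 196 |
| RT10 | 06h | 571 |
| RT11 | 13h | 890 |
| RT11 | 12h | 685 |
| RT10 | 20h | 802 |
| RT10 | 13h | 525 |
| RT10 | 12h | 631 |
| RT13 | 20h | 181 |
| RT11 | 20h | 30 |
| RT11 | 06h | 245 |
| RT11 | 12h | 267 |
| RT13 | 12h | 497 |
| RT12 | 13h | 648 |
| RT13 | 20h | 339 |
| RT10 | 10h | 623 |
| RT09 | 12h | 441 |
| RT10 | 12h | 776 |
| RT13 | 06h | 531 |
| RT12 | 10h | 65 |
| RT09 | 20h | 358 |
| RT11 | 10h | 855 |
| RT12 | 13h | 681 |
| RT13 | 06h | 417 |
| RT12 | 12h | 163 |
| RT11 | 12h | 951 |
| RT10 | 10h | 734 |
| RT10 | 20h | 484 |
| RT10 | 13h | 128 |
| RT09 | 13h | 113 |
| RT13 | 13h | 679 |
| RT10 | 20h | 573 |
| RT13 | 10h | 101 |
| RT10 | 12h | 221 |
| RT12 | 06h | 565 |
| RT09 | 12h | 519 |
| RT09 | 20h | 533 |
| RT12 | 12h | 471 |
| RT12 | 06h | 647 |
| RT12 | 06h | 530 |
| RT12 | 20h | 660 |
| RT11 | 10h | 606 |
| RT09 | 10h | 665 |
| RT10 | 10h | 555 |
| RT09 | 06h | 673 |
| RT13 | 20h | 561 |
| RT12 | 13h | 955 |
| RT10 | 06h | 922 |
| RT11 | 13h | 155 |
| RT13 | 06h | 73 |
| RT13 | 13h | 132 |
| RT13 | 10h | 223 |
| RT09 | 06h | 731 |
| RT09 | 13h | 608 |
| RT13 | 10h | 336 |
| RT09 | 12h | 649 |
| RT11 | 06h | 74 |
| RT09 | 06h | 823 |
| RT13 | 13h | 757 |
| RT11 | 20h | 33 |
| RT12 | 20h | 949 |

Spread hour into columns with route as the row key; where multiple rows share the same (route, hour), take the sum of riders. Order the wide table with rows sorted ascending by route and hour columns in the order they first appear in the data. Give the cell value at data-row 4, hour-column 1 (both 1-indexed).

1257

With rows sorted ascending by route, row 4 is route=RT12. hour columns in first-appearance order: 10h, 12h, 20h, 13h, 06h; column 1 is 10h.
Long rows with route=RT12, hour=10h: 696 + 496 + 65 = 1257.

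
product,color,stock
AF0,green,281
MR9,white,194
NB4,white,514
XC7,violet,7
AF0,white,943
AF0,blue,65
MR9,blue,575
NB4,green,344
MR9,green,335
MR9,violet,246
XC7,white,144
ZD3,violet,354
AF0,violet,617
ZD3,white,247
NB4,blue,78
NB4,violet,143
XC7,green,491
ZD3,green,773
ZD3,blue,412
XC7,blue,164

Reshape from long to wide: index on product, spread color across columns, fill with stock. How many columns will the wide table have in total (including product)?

5

1 column for product plus 4 distinct color values → 5 columns.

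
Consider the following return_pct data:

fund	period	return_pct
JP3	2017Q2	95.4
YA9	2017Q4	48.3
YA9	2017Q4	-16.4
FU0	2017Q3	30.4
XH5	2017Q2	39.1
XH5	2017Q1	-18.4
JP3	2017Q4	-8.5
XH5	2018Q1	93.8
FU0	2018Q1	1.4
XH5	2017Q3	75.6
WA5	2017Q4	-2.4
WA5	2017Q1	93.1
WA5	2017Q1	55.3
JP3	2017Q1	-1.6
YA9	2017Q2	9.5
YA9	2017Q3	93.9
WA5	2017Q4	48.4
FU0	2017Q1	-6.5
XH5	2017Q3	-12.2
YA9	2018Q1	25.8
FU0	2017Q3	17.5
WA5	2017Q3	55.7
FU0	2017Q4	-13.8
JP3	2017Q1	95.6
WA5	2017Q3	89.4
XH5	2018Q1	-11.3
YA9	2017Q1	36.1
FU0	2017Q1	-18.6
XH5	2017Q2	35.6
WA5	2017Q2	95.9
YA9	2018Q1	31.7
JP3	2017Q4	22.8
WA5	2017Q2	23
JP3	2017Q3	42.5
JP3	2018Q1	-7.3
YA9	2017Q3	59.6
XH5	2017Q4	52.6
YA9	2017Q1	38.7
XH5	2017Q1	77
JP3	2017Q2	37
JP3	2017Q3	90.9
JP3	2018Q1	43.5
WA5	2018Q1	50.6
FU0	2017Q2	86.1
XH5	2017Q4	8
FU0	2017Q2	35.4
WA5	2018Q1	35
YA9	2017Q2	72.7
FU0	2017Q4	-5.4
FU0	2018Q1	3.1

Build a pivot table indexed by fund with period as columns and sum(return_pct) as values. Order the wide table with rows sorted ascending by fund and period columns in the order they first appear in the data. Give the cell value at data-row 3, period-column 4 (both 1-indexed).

With rows sorted ascending by fund, row 3 is fund=WA5. period columns in first-appearance order: 2017Q2, 2017Q4, 2017Q3, 2017Q1, 2018Q1; column 4 is 2017Q1.
Long rows with fund=WA5, period=2017Q1: 93.1 + 55.3 = 148.4.

148.4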